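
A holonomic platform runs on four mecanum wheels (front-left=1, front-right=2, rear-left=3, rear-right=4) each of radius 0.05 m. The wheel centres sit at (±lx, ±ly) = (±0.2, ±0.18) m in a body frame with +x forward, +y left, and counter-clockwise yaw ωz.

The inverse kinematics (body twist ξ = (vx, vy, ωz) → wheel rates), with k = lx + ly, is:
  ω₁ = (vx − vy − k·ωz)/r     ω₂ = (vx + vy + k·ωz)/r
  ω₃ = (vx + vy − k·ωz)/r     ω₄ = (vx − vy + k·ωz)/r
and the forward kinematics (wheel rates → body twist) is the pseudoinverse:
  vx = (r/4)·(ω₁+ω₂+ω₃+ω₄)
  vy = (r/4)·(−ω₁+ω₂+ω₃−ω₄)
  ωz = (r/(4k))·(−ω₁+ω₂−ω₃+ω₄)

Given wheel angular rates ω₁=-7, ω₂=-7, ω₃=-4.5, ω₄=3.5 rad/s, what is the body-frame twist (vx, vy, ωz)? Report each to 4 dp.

k = lx + ly = 0.2 + 0.18 = 0.3800
ω₁+ω₂+ω₃+ω₄ = -15.0000  →  vx = (0.05/4)·-15.0000 = -0.1875
−ω₁+ω₂+ω₃−ω₄ = -8.0000  →  vy = (0.05/4)·-8.0000 = -0.1000
−ω₁+ω₂−ω₃+ω₄ = 8.0000  →  ωz = (0.05/1.5200)·8.0000 = 0.2632

(-0.1875, -0.1000, 0.2632)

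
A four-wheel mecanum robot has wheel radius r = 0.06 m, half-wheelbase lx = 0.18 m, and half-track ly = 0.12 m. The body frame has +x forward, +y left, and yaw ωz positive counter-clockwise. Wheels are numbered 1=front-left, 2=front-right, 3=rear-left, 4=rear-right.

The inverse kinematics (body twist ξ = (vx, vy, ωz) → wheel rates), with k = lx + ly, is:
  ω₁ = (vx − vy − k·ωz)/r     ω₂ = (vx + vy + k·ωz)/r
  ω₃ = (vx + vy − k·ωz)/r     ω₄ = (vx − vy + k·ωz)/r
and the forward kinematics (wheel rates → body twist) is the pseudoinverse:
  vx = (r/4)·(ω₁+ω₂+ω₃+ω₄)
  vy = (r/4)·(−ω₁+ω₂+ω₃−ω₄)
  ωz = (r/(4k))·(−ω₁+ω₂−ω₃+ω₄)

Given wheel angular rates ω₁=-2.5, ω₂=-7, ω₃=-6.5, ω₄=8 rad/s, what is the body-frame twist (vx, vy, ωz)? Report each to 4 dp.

k = lx + ly = 0.18 + 0.12 = 0.3000
ω₁+ω₂+ω₃+ω₄ = -8.0000  →  vx = (0.06/4)·-8.0000 = -0.1200
−ω₁+ω₂+ω₃−ω₄ = -19.0000  →  vy = (0.06/4)·-19.0000 = -0.2850
−ω₁+ω₂−ω₃+ω₄ = 10.0000  →  ωz = (0.06/1.2000)·10.0000 = 0.5000

(-0.1200, -0.2850, 0.5000)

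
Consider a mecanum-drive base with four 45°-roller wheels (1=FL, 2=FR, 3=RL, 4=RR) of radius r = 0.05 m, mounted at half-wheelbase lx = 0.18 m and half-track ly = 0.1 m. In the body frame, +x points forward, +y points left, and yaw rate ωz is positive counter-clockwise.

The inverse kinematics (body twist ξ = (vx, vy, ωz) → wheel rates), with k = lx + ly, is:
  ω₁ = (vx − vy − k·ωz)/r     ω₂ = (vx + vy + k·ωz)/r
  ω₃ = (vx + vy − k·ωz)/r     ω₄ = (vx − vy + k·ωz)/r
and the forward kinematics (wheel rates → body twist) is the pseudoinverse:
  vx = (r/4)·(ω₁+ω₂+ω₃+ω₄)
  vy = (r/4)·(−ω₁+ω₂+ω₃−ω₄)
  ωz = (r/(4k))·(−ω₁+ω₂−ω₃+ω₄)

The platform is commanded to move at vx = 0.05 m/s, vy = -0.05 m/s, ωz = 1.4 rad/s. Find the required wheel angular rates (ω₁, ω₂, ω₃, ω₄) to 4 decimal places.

k = lx + ly = 0.18 + 0.1 = 0.2800;  k·ωz = 0.2800·1.4 = 0.3920
ω₁ (FL) = (vx − vy − k·ωz)/r = -0.2920/0.05 = -5.8400
ω₂ (FR) = (vx + vy + k·ωz)/r = 0.3920/0.05 = 7.8400
ω₃ (RL) = (vx + vy − k·ωz)/r = -0.3920/0.05 = -7.8400
ω₄ (RR) = (vx − vy + k·ωz)/r = 0.4920/0.05 = 9.8400

(-5.8400, 7.8400, -7.8400, 9.8400)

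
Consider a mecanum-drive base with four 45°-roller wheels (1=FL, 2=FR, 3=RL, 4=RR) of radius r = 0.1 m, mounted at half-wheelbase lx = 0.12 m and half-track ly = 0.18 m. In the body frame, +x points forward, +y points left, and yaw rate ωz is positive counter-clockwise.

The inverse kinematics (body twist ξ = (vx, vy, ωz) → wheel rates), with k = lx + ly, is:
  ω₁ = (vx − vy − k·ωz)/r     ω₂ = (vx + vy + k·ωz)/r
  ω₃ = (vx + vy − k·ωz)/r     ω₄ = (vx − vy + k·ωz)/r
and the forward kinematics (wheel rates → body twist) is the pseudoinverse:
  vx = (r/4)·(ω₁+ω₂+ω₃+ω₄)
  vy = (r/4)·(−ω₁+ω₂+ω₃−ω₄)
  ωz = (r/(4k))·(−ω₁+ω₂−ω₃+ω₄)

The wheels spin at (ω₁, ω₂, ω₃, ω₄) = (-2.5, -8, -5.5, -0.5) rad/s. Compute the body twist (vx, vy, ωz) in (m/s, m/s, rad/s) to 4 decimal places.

(-0.4125, -0.2625, -0.0417)

k = lx + ly = 0.12 + 0.18 = 0.3000
ω₁+ω₂+ω₃+ω₄ = -16.5000  →  vx = (0.1/4)·-16.5000 = -0.4125
−ω₁+ω₂+ω₃−ω₄ = -10.5000  →  vy = (0.1/4)·-10.5000 = -0.2625
−ω₁+ω₂−ω₃+ω₄ = -0.5000  →  ωz = (0.1/1.2000)·-0.5000 = -0.0417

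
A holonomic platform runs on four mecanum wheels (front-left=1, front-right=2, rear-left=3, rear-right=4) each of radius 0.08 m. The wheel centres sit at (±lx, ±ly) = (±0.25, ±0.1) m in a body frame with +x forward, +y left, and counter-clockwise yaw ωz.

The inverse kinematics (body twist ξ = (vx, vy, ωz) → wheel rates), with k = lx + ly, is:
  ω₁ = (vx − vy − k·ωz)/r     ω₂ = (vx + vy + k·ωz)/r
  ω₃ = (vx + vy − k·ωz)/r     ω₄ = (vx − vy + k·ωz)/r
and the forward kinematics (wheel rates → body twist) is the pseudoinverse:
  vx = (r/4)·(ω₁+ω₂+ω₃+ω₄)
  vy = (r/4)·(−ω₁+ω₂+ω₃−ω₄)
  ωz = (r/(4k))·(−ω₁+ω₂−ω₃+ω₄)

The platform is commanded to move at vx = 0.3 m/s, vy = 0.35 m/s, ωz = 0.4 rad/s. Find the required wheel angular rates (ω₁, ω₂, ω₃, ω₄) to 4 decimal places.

k = lx + ly = 0.25 + 0.1 = 0.3500;  k·ωz = 0.3500·0.4 = 0.1400
ω₁ (FL) = (vx − vy − k·ωz)/r = -0.1900/0.08 = -2.3750
ω₂ (FR) = (vx + vy + k·ωz)/r = 0.7900/0.08 = 9.8750
ω₃ (RL) = (vx + vy − k·ωz)/r = 0.5100/0.08 = 6.3750
ω₄ (RR) = (vx − vy + k·ωz)/r = 0.0900/0.08 = 1.1250

(-2.3750, 9.8750, 6.3750, 1.1250)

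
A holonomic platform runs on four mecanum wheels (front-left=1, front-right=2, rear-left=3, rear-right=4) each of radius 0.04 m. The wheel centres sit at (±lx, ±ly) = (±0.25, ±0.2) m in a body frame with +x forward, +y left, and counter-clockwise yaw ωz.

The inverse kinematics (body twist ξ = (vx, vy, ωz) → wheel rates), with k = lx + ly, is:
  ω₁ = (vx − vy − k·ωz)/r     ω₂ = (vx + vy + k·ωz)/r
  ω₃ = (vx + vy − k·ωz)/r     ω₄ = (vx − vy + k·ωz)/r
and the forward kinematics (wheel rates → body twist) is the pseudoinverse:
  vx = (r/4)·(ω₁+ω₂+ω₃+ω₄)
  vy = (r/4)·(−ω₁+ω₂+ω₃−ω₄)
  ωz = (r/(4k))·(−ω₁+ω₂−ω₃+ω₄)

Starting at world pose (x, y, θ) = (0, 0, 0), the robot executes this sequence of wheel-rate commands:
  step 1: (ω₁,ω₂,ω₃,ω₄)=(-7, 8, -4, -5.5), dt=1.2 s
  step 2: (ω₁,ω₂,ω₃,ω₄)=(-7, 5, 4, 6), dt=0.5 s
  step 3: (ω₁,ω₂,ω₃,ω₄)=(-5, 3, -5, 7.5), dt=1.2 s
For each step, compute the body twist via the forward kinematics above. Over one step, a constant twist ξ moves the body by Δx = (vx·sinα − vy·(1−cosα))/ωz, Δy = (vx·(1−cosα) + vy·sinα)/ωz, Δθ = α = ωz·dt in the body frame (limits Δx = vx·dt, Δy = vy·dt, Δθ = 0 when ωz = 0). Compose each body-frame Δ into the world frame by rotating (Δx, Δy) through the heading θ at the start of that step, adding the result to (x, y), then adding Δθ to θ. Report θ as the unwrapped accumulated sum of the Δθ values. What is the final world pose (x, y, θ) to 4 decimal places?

(-0.0780, 0.2044, 1.0622)

step 1: ξ=(vx,vy,ωz)=(-0.0850, 0.1650, 0.3000), dt=1.2 → body Δ=(-0.1351, 0.1756, 0.3600) → world pose (-0.1351, 0.1756, 0.3600)
step 2: ξ=(vx,vy,ωz)=(0.0800, 0.1000, 0.3111), dt=0.5 → body Δ=(0.0360, 0.0529, 0.1556) → world pose (-0.1201, 0.2378, 0.5156)
step 3: ξ=(vx,vy,ωz)=(0.0050, -0.0450, 0.4556), dt=1.2 → body Δ=(0.0201, -0.0498, 0.5467) → world pose (-0.0780, 0.2044, 1.0622)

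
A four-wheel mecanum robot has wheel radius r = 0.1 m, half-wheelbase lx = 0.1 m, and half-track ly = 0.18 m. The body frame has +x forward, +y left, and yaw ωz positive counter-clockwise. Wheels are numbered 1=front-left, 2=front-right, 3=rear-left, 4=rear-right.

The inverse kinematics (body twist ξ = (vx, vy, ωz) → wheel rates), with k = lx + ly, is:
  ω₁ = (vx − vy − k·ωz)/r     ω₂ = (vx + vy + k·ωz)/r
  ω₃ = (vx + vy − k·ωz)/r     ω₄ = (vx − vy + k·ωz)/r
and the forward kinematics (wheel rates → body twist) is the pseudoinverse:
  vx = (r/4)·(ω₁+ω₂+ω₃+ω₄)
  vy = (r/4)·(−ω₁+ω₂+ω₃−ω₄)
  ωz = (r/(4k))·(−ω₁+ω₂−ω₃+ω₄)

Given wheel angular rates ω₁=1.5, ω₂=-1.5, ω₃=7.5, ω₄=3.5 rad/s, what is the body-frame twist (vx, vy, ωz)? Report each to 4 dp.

(0.2750, 0.0250, -0.6250)

k = lx + ly = 0.1 + 0.18 = 0.2800
ω₁+ω₂+ω₃+ω₄ = 11.0000  →  vx = (0.1/4)·11.0000 = 0.2750
−ω₁+ω₂+ω₃−ω₄ = 1.0000  →  vy = (0.1/4)·1.0000 = 0.0250
−ω₁+ω₂−ω₃+ω₄ = -7.0000  →  ωz = (0.1/1.1200)·-7.0000 = -0.6250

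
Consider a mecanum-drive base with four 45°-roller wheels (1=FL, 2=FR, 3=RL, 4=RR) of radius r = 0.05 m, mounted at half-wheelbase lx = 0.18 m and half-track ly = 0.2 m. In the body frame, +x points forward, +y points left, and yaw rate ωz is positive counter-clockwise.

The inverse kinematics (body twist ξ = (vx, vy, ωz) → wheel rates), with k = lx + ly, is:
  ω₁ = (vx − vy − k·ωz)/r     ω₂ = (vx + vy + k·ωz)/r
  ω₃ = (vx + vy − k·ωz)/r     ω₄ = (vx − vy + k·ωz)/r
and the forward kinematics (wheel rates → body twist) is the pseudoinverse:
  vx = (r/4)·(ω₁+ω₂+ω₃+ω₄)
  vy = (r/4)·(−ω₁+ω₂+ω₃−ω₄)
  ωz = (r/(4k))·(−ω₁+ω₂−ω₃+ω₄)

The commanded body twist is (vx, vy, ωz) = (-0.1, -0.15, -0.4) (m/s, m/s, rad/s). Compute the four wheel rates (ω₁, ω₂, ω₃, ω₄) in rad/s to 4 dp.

(4.0400, -8.0400, -1.9600, -2.0400)

k = lx + ly = 0.18 + 0.2 = 0.3800;  k·ωz = 0.3800·-0.4 = -0.1520
ω₁ (FL) = (vx − vy − k·ωz)/r = 0.2020/0.05 = 4.0400
ω₂ (FR) = (vx + vy + k·ωz)/r = -0.4020/0.05 = -8.0400
ω₃ (RL) = (vx + vy − k·ωz)/r = -0.0980/0.05 = -1.9600
ω₄ (RR) = (vx − vy + k·ωz)/r = -0.1020/0.05 = -2.0400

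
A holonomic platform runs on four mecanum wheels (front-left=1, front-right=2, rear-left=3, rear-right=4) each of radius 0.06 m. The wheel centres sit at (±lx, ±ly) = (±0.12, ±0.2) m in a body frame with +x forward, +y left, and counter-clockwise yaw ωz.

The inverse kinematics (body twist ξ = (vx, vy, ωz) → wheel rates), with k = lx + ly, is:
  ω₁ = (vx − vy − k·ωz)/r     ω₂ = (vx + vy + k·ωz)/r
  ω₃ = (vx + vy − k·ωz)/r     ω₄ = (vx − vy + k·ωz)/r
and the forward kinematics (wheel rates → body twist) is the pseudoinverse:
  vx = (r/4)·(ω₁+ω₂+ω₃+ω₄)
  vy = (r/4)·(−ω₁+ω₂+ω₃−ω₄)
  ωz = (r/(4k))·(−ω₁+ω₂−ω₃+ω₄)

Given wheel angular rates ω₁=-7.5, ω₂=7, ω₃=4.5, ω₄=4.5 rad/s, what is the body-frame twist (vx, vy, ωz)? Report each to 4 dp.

(0.1275, 0.2175, 0.6797)

k = lx + ly = 0.12 + 0.2 = 0.3200
ω₁+ω₂+ω₃+ω₄ = 8.5000  →  vx = (0.06/4)·8.5000 = 0.1275
−ω₁+ω₂+ω₃−ω₄ = 14.5000  →  vy = (0.06/4)·14.5000 = 0.2175
−ω₁+ω₂−ω₃+ω₄ = 14.5000  →  ωz = (0.06/1.2800)·14.5000 = 0.6797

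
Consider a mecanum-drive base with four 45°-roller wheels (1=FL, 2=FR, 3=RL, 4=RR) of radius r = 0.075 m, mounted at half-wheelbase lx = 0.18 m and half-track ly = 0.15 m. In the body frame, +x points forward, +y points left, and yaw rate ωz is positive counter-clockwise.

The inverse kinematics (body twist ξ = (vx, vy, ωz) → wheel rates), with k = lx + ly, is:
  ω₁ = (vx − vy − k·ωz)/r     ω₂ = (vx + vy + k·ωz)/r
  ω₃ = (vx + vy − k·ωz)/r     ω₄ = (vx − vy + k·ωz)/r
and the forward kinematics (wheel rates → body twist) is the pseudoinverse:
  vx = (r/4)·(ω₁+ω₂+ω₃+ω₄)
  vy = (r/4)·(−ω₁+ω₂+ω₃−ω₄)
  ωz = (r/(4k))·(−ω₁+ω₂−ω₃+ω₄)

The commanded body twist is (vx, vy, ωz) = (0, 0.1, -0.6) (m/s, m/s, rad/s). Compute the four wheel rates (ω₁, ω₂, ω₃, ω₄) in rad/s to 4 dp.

(1.3067, -1.3067, 3.9733, -3.9733)

k = lx + ly = 0.18 + 0.15 = 0.3300;  k·ωz = 0.3300·-0.6 = -0.1980
ω₁ (FL) = (vx − vy − k·ωz)/r = 0.0980/0.075 = 1.3067
ω₂ (FR) = (vx + vy + k·ωz)/r = -0.0980/0.075 = -1.3067
ω₃ (RL) = (vx + vy − k·ωz)/r = 0.2980/0.075 = 3.9733
ω₄ (RR) = (vx − vy + k·ωz)/r = -0.2980/0.075 = -3.9733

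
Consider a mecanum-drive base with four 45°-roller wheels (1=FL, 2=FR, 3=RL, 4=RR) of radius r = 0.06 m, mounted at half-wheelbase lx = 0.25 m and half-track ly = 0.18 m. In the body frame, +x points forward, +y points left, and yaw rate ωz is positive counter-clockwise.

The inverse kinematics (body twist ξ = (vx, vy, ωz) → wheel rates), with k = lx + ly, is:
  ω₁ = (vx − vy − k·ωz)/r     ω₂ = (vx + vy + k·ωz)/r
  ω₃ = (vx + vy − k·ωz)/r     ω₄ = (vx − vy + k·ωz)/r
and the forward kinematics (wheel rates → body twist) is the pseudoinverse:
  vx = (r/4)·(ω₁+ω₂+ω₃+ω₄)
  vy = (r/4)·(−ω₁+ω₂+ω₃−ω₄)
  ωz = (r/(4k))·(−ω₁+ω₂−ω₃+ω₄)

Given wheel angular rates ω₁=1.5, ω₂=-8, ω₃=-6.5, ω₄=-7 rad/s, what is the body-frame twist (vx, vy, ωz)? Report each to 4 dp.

(-0.3000, -0.1350, -0.3488)

k = lx + ly = 0.25 + 0.18 = 0.4300
ω₁+ω₂+ω₃+ω₄ = -20.0000  →  vx = (0.06/4)·-20.0000 = -0.3000
−ω₁+ω₂+ω₃−ω₄ = -9.0000  →  vy = (0.06/4)·-9.0000 = -0.1350
−ω₁+ω₂−ω₃+ω₄ = -10.0000  →  ωz = (0.06/1.7200)·-10.0000 = -0.3488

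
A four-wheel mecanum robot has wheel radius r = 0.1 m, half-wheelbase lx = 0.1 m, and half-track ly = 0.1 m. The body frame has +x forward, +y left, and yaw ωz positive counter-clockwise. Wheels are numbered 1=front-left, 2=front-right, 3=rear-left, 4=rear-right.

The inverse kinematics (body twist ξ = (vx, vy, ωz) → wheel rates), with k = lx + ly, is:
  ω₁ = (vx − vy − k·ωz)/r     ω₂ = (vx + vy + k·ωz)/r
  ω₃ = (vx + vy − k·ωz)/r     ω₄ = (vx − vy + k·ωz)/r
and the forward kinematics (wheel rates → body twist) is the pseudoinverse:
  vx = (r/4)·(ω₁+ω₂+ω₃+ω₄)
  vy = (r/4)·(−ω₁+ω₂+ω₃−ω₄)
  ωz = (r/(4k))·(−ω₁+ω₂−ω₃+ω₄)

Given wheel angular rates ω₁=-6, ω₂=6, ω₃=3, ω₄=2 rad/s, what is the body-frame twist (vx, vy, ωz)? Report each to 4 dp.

k = lx + ly = 0.1 + 0.1 = 0.2000
ω₁+ω₂+ω₃+ω₄ = 5.0000  →  vx = (0.1/4)·5.0000 = 0.1250
−ω₁+ω₂+ω₃−ω₄ = 13.0000  →  vy = (0.1/4)·13.0000 = 0.3250
−ω₁+ω₂−ω₃+ω₄ = 11.0000  →  ωz = (0.1/0.8000)·11.0000 = 1.3750

(0.1250, 0.3250, 1.3750)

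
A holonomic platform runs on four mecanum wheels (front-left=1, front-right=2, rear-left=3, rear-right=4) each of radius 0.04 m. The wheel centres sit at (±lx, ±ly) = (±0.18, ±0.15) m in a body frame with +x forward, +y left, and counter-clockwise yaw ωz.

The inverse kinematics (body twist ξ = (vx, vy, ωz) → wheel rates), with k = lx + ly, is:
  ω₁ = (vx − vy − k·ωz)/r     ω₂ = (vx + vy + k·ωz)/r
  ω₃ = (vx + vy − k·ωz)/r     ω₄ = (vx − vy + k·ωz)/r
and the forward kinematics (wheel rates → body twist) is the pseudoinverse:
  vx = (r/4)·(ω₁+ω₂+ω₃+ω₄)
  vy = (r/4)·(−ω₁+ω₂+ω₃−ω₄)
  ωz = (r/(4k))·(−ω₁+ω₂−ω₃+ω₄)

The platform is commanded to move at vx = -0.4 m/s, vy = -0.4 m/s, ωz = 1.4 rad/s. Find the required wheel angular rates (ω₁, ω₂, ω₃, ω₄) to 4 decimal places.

(-11.5500, -8.4500, -31.5500, 11.5500)

k = lx + ly = 0.18 + 0.15 = 0.3300;  k·ωz = 0.3300·1.4 = 0.4620
ω₁ (FL) = (vx − vy − k·ωz)/r = -0.4620/0.04 = -11.5500
ω₂ (FR) = (vx + vy + k·ωz)/r = -0.3380/0.04 = -8.4500
ω₃ (RL) = (vx + vy − k·ωz)/r = -1.2620/0.04 = -31.5500
ω₄ (RR) = (vx − vy + k·ωz)/r = 0.4620/0.04 = 11.5500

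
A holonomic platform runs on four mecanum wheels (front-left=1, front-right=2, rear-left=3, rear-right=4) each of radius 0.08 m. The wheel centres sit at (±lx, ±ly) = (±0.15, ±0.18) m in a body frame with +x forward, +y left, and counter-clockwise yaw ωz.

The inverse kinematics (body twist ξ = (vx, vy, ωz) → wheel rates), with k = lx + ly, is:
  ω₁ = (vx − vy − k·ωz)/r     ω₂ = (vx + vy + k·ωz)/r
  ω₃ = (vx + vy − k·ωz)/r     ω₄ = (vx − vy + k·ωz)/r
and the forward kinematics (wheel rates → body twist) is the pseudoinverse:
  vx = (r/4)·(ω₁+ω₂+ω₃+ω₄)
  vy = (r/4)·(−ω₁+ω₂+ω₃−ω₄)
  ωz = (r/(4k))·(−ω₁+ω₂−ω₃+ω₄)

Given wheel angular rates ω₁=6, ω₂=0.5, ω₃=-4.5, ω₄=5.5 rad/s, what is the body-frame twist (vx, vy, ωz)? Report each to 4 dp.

k = lx + ly = 0.15 + 0.18 = 0.3300
ω₁+ω₂+ω₃+ω₄ = 7.5000  →  vx = (0.08/4)·7.5000 = 0.1500
−ω₁+ω₂+ω₃−ω₄ = -15.5000  →  vy = (0.08/4)·-15.5000 = -0.3100
−ω₁+ω₂−ω₃+ω₄ = 4.5000  →  ωz = (0.08/1.3200)·4.5000 = 0.2727

(0.1500, -0.3100, 0.2727)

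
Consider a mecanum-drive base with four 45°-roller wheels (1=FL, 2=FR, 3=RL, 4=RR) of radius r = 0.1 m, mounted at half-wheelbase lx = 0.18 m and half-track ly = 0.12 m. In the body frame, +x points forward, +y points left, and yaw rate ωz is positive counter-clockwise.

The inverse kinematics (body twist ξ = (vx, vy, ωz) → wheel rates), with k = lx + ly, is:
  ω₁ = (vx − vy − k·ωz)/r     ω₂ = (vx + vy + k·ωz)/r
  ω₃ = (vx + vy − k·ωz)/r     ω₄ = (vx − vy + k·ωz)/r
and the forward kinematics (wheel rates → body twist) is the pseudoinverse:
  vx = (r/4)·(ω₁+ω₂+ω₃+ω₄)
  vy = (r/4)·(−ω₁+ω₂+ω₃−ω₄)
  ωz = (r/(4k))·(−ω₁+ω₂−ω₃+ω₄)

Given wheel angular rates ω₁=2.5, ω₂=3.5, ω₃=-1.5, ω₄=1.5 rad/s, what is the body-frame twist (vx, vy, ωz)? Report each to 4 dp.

(0.1500, -0.0500, 0.3333)

k = lx + ly = 0.18 + 0.12 = 0.3000
ω₁+ω₂+ω₃+ω₄ = 6.0000  →  vx = (0.1/4)·6.0000 = 0.1500
−ω₁+ω₂+ω₃−ω₄ = -2.0000  →  vy = (0.1/4)·-2.0000 = -0.0500
−ω₁+ω₂−ω₃+ω₄ = 4.0000  →  ωz = (0.1/1.2000)·4.0000 = 0.3333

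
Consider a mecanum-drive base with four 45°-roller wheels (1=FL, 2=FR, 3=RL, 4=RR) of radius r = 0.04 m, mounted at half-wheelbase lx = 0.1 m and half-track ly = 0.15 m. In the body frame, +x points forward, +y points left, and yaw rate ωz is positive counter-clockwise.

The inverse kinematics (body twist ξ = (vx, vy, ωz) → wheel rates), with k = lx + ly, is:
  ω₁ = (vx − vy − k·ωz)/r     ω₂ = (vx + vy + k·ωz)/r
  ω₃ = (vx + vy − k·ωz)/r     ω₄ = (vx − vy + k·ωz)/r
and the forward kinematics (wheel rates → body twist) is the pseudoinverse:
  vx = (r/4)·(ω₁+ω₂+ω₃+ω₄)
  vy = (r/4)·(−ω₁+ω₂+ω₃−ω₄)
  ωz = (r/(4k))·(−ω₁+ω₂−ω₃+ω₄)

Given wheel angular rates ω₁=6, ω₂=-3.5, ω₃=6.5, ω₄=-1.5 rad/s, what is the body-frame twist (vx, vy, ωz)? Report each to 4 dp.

(0.0750, -0.0150, -0.7000)

k = lx + ly = 0.1 + 0.15 = 0.2500
ω₁+ω₂+ω₃+ω₄ = 7.5000  →  vx = (0.04/4)·7.5000 = 0.0750
−ω₁+ω₂+ω₃−ω₄ = -1.5000  →  vy = (0.04/4)·-1.5000 = -0.0150
−ω₁+ω₂−ω₃+ω₄ = -17.5000  →  ωz = (0.04/1.0000)·-17.5000 = -0.7000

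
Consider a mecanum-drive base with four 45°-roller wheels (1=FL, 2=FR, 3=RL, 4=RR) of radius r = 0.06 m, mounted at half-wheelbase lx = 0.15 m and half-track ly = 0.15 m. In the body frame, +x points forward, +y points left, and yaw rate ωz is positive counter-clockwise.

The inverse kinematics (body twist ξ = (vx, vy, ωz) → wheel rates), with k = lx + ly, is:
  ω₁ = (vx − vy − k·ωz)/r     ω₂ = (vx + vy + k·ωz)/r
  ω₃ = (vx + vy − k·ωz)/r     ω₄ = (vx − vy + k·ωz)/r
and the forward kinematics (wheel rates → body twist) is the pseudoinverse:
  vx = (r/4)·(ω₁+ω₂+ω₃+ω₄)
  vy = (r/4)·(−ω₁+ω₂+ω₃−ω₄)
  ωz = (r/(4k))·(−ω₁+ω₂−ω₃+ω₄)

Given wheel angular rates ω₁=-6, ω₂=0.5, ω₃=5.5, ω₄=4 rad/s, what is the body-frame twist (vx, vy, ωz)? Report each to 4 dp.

(0.0600, 0.1200, 0.2500)

k = lx + ly = 0.15 + 0.15 = 0.3000
ω₁+ω₂+ω₃+ω₄ = 4.0000  →  vx = (0.06/4)·4.0000 = 0.0600
−ω₁+ω₂+ω₃−ω₄ = 8.0000  →  vy = (0.06/4)·8.0000 = 0.1200
−ω₁+ω₂−ω₃+ω₄ = 5.0000  →  ωz = (0.06/1.2000)·5.0000 = 0.2500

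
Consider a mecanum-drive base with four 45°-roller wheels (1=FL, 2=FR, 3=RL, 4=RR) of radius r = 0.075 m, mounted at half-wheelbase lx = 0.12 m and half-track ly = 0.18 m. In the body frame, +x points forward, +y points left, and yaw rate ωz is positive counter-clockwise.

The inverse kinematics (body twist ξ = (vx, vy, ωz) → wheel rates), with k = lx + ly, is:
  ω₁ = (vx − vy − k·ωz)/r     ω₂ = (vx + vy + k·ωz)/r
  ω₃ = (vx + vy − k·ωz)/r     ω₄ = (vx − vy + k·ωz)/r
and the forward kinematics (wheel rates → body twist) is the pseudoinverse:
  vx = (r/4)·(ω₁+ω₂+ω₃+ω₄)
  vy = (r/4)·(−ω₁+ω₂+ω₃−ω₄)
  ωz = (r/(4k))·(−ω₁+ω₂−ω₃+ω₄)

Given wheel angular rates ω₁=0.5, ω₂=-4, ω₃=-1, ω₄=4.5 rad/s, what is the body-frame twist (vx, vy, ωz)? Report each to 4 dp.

(0.0000, -0.1875, 0.0625)

k = lx + ly = 0.12 + 0.18 = 0.3000
ω₁+ω₂+ω₃+ω₄ = 0.0000  →  vx = (0.075/4)·0.0000 = 0.0000
−ω₁+ω₂+ω₃−ω₄ = -10.0000  →  vy = (0.075/4)·-10.0000 = -0.1875
−ω₁+ω₂−ω₃+ω₄ = 1.0000  →  ωz = (0.075/1.2000)·1.0000 = 0.0625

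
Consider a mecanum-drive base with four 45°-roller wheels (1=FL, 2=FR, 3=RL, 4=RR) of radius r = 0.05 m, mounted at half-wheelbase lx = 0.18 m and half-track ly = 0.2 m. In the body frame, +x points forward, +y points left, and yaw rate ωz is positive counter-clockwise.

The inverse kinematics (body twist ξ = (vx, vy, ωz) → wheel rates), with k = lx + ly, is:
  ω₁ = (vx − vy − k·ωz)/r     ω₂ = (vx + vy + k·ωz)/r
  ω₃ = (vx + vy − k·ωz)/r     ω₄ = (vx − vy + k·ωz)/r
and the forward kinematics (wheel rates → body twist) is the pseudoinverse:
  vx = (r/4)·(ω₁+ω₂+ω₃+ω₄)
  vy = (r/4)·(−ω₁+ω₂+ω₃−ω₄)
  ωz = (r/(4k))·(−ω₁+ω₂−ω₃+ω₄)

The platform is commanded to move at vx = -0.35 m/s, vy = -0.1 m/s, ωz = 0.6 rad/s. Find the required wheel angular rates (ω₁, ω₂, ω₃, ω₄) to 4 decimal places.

k = lx + ly = 0.18 + 0.2 = 0.3800;  k·ωz = 0.3800·0.6 = 0.2280
ω₁ (FL) = (vx − vy − k·ωz)/r = -0.4780/0.05 = -9.5600
ω₂ (FR) = (vx + vy + k·ωz)/r = -0.2220/0.05 = -4.4400
ω₃ (RL) = (vx + vy − k·ωz)/r = -0.6780/0.05 = -13.5600
ω₄ (RR) = (vx − vy + k·ωz)/r = -0.0220/0.05 = -0.4400

(-9.5600, -4.4400, -13.5600, -0.4400)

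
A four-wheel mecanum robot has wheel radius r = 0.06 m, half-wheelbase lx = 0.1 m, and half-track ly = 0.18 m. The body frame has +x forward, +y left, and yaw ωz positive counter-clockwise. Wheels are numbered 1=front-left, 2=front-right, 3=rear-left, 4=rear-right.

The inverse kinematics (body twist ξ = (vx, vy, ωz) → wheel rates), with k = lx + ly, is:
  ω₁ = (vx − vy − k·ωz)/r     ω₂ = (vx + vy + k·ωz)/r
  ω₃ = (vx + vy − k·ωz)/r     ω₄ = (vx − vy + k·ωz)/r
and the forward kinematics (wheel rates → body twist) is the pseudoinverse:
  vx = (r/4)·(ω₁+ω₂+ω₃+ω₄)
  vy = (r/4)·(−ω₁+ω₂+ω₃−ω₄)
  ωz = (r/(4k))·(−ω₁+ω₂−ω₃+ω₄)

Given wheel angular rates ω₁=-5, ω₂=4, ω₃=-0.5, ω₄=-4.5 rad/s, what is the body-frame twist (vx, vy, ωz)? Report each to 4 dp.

(-0.0900, 0.1950, 0.2679)

k = lx + ly = 0.1 + 0.18 = 0.2800
ω₁+ω₂+ω₃+ω₄ = -6.0000  →  vx = (0.06/4)·-6.0000 = -0.0900
−ω₁+ω₂+ω₃−ω₄ = 13.0000  →  vy = (0.06/4)·13.0000 = 0.1950
−ω₁+ω₂−ω₃+ω₄ = 5.0000  →  ωz = (0.06/1.1200)·5.0000 = 0.2679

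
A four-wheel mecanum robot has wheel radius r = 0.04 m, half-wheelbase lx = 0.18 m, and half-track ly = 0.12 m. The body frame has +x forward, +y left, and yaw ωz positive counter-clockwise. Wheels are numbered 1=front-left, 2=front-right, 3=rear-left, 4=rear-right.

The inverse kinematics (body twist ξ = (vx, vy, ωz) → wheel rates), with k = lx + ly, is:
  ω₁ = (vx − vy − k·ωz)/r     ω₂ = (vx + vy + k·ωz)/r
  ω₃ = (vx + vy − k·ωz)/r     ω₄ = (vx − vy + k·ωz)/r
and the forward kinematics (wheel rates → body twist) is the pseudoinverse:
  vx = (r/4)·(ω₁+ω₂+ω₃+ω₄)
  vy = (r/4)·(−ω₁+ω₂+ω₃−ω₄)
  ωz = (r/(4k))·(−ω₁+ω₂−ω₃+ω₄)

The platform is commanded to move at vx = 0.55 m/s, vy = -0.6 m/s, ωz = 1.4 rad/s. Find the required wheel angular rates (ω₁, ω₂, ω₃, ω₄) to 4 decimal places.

(18.2500, 9.2500, -11.7500, 39.2500)

k = lx + ly = 0.18 + 0.12 = 0.3000;  k·ωz = 0.3000·1.4 = 0.4200
ω₁ (FL) = (vx − vy − k·ωz)/r = 0.7300/0.04 = 18.2500
ω₂ (FR) = (vx + vy + k·ωz)/r = 0.3700/0.04 = 9.2500
ω₃ (RL) = (vx + vy − k·ωz)/r = -0.4700/0.04 = -11.7500
ω₄ (RR) = (vx − vy + k·ωz)/r = 1.5700/0.04 = 39.2500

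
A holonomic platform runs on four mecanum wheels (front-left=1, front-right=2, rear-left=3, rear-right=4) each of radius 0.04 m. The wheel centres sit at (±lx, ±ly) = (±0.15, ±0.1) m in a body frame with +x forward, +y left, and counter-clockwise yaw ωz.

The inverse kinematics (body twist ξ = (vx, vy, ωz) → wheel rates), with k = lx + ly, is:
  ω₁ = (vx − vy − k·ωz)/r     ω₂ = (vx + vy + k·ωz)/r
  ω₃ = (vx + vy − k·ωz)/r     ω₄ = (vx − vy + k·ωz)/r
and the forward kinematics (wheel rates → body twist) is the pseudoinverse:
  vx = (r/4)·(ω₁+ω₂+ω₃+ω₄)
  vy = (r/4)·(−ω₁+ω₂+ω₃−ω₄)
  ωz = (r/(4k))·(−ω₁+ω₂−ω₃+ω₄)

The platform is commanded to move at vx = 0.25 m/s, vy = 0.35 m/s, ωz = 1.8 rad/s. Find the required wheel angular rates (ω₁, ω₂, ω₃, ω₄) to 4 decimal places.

k = lx + ly = 0.15 + 0.1 = 0.2500;  k·ωz = 0.2500·1.8 = 0.4500
ω₁ (FL) = (vx − vy − k·ωz)/r = -0.5500/0.04 = -13.7500
ω₂ (FR) = (vx + vy + k·ωz)/r = 1.0500/0.04 = 26.2500
ω₃ (RL) = (vx + vy − k·ωz)/r = 0.1500/0.04 = 3.7500
ω₄ (RR) = (vx − vy + k·ωz)/r = 0.3500/0.04 = 8.7500

(-13.7500, 26.2500, 3.7500, 8.7500)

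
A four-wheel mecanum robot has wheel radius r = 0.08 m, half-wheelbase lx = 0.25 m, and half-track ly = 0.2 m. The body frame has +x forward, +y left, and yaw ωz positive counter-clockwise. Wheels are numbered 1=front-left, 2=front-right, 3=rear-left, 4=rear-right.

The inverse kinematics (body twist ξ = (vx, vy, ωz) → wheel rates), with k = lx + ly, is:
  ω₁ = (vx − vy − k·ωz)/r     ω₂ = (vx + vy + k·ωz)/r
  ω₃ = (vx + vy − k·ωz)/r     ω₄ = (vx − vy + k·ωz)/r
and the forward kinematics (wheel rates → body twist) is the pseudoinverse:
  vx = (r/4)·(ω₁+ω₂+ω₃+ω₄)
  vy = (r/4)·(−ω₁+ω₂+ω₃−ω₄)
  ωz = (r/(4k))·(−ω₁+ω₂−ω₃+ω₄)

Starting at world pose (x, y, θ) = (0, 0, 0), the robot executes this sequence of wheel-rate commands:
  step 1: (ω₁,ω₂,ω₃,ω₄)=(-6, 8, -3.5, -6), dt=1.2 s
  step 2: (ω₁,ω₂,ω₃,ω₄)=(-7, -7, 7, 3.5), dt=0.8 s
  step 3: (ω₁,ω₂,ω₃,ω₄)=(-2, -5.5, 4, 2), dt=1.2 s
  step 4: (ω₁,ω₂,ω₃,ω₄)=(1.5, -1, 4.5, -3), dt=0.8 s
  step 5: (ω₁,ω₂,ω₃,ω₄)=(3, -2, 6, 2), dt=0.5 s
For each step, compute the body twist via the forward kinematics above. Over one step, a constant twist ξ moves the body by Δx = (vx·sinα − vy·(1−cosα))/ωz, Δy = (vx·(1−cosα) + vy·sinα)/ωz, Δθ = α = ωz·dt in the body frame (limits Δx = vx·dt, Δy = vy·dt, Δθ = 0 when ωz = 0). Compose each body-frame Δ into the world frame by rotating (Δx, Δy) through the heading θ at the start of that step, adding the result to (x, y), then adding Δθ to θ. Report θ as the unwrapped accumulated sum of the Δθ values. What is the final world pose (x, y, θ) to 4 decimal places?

step 1: ξ=(vx,vy,ωz)=(-0.1500, 0.3300, 0.5111), dt=1.2 → body Δ=(-0.2866, 0.3181, 0.6133) → world pose (-0.2866, 0.3181, 0.6133)
step 2: ξ=(vx,vy,ωz)=(-0.0700, 0.0700, -0.1556), dt=0.8 → body Δ=(-0.0524, 0.0593, -0.1244) → world pose (-0.3636, 0.3365, 0.4889)
step 3: ξ=(vx,vy,ωz)=(-0.0300, -0.0300, -0.2444), dt=1.2 → body Δ=(-0.0407, -0.0302, -0.2933) → world pose (-0.3853, 0.2907, 0.1956)
step 4: ξ=(vx,vy,ωz)=(0.0400, 0.1000, -0.4444), dt=0.8 → body Δ=(0.0454, 0.0727, -0.3556) → world pose (-0.3549, 0.3708, -0.1600)
step 5: ξ=(vx,vy,ωz)=(0.1800, -0.0200, -0.4000), dt=0.5 → body Δ=(0.0884, -0.0189, -0.2000) → world pose (-0.2707, 0.3381, -0.3600)

(-0.2707, 0.3381, -0.3600)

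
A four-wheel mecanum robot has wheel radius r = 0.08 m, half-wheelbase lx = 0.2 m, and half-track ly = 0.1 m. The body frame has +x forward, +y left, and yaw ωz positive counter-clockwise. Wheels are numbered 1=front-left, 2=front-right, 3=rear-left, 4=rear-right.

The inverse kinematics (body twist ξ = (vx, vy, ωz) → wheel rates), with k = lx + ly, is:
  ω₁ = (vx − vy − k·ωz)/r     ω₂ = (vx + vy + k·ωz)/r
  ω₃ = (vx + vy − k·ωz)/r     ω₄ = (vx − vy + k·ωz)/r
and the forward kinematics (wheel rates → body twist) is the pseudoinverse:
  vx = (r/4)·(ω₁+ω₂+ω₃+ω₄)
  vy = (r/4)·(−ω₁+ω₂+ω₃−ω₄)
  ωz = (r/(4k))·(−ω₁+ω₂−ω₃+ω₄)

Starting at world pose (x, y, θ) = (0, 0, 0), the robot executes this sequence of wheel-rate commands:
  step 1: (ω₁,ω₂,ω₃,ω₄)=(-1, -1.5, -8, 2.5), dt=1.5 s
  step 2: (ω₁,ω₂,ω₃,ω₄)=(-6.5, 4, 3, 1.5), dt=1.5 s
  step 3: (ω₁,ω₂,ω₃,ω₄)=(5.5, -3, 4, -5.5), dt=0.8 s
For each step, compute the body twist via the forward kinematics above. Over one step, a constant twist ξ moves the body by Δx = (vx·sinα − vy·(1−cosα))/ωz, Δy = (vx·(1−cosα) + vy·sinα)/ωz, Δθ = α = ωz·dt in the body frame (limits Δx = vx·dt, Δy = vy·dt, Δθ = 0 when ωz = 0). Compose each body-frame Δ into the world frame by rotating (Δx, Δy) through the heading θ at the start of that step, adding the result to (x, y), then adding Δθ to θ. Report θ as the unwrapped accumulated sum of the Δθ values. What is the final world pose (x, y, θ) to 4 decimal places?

step 1: ξ=(vx,vy,ωz)=(-0.1600, -0.2200, 0.6667), dt=1.5 → body Δ=(-0.0503, -0.3880, 1.0000) → world pose (-0.0503, -0.3880, 1.0000)
step 2: ξ=(vx,vy,ωz)=(0.0400, 0.2400, 0.6000), dt=1.5 → body Δ=(-0.0991, 0.3386, 0.9000) → world pose (-0.3887, -0.2885, 1.9000)
step 3: ξ=(vx,vy,ωz)=(0.0200, 0.0200, -1.2000), dt=0.8 → body Δ=(0.0208, 0.0065, -0.9600) → world pose (-0.4016, -0.2710, 0.9400)

(-0.4016, -0.2710, 0.9400)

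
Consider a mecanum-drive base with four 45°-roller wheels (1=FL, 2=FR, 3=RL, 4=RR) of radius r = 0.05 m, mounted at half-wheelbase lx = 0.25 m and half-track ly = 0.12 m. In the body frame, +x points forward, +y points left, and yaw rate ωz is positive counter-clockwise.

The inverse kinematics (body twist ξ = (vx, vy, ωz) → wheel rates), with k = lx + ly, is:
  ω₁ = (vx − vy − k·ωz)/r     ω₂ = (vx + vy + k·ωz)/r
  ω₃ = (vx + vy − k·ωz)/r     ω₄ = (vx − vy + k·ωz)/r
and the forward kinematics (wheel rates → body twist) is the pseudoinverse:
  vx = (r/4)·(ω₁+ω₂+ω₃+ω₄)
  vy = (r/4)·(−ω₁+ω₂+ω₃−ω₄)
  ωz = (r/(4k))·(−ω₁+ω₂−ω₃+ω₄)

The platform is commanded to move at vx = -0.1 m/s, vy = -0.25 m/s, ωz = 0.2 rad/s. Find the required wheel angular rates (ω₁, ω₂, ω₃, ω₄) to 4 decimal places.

k = lx + ly = 0.25 + 0.12 = 0.3700;  k·ωz = 0.3700·0.2 = 0.0740
ω₁ (FL) = (vx − vy − k·ωz)/r = 0.0760/0.05 = 1.5200
ω₂ (FR) = (vx + vy + k·ωz)/r = -0.2760/0.05 = -5.5200
ω₃ (RL) = (vx + vy − k·ωz)/r = -0.4240/0.05 = -8.4800
ω₄ (RR) = (vx − vy + k·ωz)/r = 0.2240/0.05 = 4.4800

(1.5200, -5.5200, -8.4800, 4.4800)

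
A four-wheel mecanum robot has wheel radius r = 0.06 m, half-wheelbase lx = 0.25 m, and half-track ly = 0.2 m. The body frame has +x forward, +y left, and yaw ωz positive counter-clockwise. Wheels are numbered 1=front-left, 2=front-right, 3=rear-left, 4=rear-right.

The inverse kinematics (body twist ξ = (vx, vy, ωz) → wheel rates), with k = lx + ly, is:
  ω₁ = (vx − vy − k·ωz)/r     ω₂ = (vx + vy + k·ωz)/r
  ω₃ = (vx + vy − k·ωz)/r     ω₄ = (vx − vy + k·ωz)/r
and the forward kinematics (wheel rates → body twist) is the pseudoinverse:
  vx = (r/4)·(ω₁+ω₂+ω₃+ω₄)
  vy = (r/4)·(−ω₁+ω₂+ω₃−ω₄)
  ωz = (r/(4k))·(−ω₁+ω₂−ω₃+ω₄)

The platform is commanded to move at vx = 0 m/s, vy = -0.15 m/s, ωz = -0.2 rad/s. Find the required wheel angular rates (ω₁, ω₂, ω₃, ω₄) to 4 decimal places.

k = lx + ly = 0.25 + 0.2 = 0.4500;  k·ωz = 0.4500·-0.2 = -0.0900
ω₁ (FL) = (vx − vy − k·ωz)/r = 0.2400/0.06 = 4.0000
ω₂ (FR) = (vx + vy + k·ωz)/r = -0.2400/0.06 = -4.0000
ω₃ (RL) = (vx + vy − k·ωz)/r = -0.0600/0.06 = -1.0000
ω₄ (RR) = (vx − vy + k·ωz)/r = 0.0600/0.06 = 1.0000

(4.0000, -4.0000, -1.0000, 1.0000)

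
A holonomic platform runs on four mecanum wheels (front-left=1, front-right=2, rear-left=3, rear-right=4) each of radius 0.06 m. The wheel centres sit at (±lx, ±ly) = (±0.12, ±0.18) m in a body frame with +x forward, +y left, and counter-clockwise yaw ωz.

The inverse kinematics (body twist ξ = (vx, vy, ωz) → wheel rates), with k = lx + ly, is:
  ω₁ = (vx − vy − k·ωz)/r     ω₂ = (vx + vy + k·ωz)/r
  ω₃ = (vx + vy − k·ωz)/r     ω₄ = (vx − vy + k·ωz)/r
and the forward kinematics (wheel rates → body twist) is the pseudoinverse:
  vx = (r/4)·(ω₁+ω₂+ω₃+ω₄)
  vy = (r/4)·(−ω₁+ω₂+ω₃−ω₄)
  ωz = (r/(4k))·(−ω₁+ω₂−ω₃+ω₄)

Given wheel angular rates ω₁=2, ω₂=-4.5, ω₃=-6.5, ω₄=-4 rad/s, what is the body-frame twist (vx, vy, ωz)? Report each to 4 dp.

(-0.1950, -0.1350, -0.2000)

k = lx + ly = 0.12 + 0.18 = 0.3000
ω₁+ω₂+ω₃+ω₄ = -13.0000  →  vx = (0.06/4)·-13.0000 = -0.1950
−ω₁+ω₂+ω₃−ω₄ = -9.0000  →  vy = (0.06/4)·-9.0000 = -0.1350
−ω₁+ω₂−ω₃+ω₄ = -4.0000  →  ωz = (0.06/1.2000)·-4.0000 = -0.2000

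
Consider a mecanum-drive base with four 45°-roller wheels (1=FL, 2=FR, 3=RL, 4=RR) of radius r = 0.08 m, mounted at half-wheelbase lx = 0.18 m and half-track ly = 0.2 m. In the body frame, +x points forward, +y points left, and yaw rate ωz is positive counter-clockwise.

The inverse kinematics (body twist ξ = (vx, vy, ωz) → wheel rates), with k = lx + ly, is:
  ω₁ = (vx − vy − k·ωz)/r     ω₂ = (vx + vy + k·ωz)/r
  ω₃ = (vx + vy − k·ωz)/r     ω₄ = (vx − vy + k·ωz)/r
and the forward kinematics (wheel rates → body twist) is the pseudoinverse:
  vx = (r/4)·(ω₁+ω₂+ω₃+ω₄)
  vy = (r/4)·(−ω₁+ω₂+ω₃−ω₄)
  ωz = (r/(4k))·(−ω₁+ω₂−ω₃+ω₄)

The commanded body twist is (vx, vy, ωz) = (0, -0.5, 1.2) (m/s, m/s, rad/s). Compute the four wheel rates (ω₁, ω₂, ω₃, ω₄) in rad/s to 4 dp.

(0.5500, -0.5500, -11.9500, 11.9500)

k = lx + ly = 0.18 + 0.2 = 0.3800;  k·ωz = 0.3800·1.2 = 0.4560
ω₁ (FL) = (vx − vy − k·ωz)/r = 0.0440/0.08 = 0.5500
ω₂ (FR) = (vx + vy + k·ωz)/r = -0.0440/0.08 = -0.5500
ω₃ (RL) = (vx + vy − k·ωz)/r = -0.9560/0.08 = -11.9500
ω₄ (RR) = (vx − vy + k·ωz)/r = 0.9560/0.08 = 11.9500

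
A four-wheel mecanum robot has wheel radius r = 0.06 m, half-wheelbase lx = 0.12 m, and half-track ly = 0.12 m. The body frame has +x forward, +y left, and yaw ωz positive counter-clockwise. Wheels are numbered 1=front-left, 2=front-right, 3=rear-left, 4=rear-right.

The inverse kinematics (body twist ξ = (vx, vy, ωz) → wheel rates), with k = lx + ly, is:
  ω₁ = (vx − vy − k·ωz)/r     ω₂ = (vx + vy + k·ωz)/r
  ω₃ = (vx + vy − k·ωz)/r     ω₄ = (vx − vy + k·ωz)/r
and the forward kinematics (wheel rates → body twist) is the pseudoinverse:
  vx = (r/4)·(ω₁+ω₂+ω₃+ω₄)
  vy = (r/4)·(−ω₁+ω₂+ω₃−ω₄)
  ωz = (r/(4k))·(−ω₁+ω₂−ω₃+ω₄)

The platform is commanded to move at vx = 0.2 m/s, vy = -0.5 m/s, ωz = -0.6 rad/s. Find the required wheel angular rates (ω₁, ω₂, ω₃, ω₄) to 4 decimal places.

(14.0667, -7.4000, -2.6000, 9.2667)

k = lx + ly = 0.12 + 0.12 = 0.2400;  k·ωz = 0.2400·-0.6 = -0.1440
ω₁ (FL) = (vx − vy − k·ωz)/r = 0.8440/0.06 = 14.0667
ω₂ (FR) = (vx + vy + k·ωz)/r = -0.4440/0.06 = -7.4000
ω₃ (RL) = (vx + vy − k·ωz)/r = -0.1560/0.06 = -2.6000
ω₄ (RR) = (vx − vy + k·ωz)/r = 0.5560/0.06 = 9.2667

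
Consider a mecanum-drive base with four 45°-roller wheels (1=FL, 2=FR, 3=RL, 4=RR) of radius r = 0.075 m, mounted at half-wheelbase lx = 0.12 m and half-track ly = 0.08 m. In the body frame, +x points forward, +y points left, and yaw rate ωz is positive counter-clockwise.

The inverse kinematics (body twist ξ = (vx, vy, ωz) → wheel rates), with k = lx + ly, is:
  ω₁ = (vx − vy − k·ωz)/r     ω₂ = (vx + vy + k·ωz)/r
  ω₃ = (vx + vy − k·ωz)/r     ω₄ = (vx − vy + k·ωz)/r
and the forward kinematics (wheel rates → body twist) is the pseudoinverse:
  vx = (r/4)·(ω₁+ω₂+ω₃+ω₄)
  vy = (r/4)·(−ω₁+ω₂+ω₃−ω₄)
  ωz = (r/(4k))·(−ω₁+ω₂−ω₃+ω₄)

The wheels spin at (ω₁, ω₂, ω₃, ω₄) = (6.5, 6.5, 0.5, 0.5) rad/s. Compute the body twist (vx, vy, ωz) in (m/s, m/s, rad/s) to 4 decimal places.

k = lx + ly = 0.12 + 0.08 = 0.2000
ω₁+ω₂+ω₃+ω₄ = 14.0000  →  vx = (0.075/4)·14.0000 = 0.2625
−ω₁+ω₂+ω₃−ω₄ = 0.0000  →  vy = (0.075/4)·0.0000 = 0.0000
−ω₁+ω₂−ω₃+ω₄ = 0.0000  →  ωz = (0.075/0.8000)·0.0000 = 0.0000

(0.2625, 0.0000, 0.0000)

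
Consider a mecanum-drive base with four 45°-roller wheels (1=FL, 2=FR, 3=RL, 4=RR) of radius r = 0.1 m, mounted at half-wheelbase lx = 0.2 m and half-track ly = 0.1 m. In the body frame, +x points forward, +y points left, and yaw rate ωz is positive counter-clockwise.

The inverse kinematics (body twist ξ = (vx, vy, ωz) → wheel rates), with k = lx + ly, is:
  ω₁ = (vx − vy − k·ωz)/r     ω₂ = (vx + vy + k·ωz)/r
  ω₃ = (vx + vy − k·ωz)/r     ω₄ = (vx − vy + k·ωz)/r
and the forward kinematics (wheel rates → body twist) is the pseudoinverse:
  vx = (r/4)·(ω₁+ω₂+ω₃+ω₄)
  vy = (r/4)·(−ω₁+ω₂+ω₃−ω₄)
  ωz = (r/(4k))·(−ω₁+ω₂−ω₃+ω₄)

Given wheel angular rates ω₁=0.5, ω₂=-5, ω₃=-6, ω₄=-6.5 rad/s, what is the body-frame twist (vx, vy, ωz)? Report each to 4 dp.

(-0.4250, -0.1250, -0.5000)

k = lx + ly = 0.2 + 0.1 = 0.3000
ω₁+ω₂+ω₃+ω₄ = -17.0000  →  vx = (0.1/4)·-17.0000 = -0.4250
−ω₁+ω₂+ω₃−ω₄ = -5.0000  →  vy = (0.1/4)·-5.0000 = -0.1250
−ω₁+ω₂−ω₃+ω₄ = -6.0000  →  ωz = (0.1/1.2000)·-6.0000 = -0.5000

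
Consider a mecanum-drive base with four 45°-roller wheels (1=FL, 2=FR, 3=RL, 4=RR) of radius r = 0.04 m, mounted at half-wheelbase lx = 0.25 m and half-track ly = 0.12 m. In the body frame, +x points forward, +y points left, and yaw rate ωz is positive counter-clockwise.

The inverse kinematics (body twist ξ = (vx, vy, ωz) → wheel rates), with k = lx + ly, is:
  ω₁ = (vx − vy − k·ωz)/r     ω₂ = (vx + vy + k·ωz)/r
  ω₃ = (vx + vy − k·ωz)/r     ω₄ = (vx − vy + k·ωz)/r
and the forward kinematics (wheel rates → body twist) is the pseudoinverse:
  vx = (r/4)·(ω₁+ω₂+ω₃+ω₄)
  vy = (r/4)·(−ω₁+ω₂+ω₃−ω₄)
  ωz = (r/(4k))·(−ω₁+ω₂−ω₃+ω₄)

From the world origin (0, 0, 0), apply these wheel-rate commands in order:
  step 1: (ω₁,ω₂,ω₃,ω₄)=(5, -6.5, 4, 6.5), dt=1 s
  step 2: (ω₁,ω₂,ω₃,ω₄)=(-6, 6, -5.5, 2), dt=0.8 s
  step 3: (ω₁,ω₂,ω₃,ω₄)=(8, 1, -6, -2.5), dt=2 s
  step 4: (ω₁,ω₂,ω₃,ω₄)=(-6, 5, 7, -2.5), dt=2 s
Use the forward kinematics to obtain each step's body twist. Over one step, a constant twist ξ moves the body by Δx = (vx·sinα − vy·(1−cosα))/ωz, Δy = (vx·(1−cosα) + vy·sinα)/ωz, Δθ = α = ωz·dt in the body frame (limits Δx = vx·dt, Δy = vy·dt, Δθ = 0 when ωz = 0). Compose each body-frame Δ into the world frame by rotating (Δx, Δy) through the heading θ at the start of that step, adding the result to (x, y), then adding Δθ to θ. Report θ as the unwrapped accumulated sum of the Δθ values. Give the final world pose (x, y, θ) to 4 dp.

step 1: ξ=(vx,vy,ωz)=(0.0900, -0.1400, -0.2432), dt=1.0 → body Δ=(0.0722, -0.1495, -0.2432) → world pose (0.0722, -0.1495, -0.2432)
step 2: ξ=(vx,vy,ωz)=(-0.0350, 0.0450, 0.5270), dt=0.8 → body Δ=(-0.0347, 0.0291, 0.4216) → world pose (0.0456, -0.1129, 0.1784)
step 3: ξ=(vx,vy,ωz)=(0.0050, -0.1050, -0.0946), dt=2.0 → body Δ=(-0.0099, -0.2097, -0.1892) → world pose (0.0731, -0.3210, -0.0108)
step 4: ξ=(vx,vy,ωz)=(0.0350, 0.2050, 0.0405), dt=2.0 → body Δ=(0.0533, 0.4124, 0.0811) → world pose (0.1308, 0.0908, 0.0703)

(0.1308, 0.0908, 0.0703)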